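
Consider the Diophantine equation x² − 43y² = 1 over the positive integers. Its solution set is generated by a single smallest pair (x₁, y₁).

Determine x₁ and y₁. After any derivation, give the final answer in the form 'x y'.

3482 531

[6; 1,1,3,1,5,1,3,1,1,12] for √43; ℓ=10 ⇒ convergent index 9
k=0  a_k=6  p_k/q_k = 6/1
k=1  a_k=1  p_k/q_k = 7/1
…
k=4  a_k=1  p_k/q_k = 59/9
…
k=6  a_k=1  p_k/q_k = 400/61
k=7  a_k=3  p_k/q_k = 1541/235
k=8  a_k=1  p_k/q_k = 1941/296
k=9  a_k=1  p_k/q_k = 3482/531
fundamental: x₁=3482, y₁=531  (since 12124324 − 43·281961 = 1)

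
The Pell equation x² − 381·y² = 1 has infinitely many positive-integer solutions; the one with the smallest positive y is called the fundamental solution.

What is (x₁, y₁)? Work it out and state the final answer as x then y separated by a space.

1015 52

√381 → a₀=19, period (1,1,12,1,1,38); ℓ=6 even so k=5
k=0  a_k=19  p_k/q_k = 19/1
…
k=3  a_k=12  p_k/q_k = 488/25
k=4  a_k=1  p_k/q_k = 527/27
k=5  a_k=1  p_k/q_k = 1015/52
fundamental: x₁=1015, y₁=52  (since 1030225 − 381·2704 = 1)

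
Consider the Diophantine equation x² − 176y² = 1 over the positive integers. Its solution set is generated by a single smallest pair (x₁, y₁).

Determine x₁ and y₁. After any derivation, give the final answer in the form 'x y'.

d=176: √d = [13; 3,1,3,26] (ℓ=4, even), read p_3/q_3
step 0: (13, 1)  from 13·(1,0) + (0,1)
…
step 2: (53, 4)  from 1·(40,3) + (13,1)
step 3: (199, 15)  from 3·(53,4) + (40,3)
→ (199, 15).  Check: 199²=39601, 176·15²=39600, difference 1.

199 15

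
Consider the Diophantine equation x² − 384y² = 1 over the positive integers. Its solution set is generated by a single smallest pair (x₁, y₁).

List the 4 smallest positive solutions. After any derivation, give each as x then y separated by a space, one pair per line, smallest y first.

d=384: √d = [19; 1,1,2,9,2,1,1,38] (ℓ=8, even), read p_7/q_7
k=0  a_k=19  p_k/q_k = 19/1
k=1  a_k=1  p_k/q_k = 20/1
k=2  a_k=1  p_k/q_k = 39/2
k=3  a_k=2  p_k/q_k = 98/5
k=4  a_k=9  p_k/q_k = 921/47
k=5  a_k=2  p_k/q_k = 1940/99
k=6  a_k=1  p_k/q_k = 2861/146
k=7  a_k=1  p_k/q_k = 4801/245
→ (4801, 245).  Check: 4801²=23049601, 384·245²=23049600, difference 1.
(4801+245√384)^2 = 46099201 + 2352490√384
(4801+245√384)^3 = 442644523201 + 22588608735√384
(4801+245√384)^4 = 4250272665676801 + 216895818720980√384

4801 245
46099201 2352490
442644523201 22588608735
4250272665676801 216895818720980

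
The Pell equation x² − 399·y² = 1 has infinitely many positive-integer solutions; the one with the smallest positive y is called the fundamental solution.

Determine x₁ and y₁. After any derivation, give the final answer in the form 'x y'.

d=399: √d = [19; 1,38] (ℓ=2, even), read p_1/q_1
step 0: (19, 1)  from 19·(1,0) + (0,1)
step 1: (20, 1)  from 1·(19,1) + (1,0)
(x₁, y₁) = (20, 1);  20² − 399·1² = 1 ✓

20 1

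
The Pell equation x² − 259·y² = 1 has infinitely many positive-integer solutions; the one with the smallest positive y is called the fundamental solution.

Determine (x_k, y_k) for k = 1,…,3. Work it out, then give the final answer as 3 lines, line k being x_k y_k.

[16; 10,1,2,3,4,3,2,1,10,32] for √259; ℓ=10 ⇒ convergent index 9
i=0: a=16 ⇒ p=16, q=1
i=1: a=10 ⇒ p=161, q=10
…
i=4: a=3 ⇒ p=1722, q=107
i=5: a=4 ⇒ p=7403, q=460
i=6: a=3 ⇒ p=23931, q=1487
i=7: a=2 ⇒ p=55265, q=3434
i=8: a=1 ⇒ p=79196, q=4921
i=9: a=10 ⇒ p=847225, q=52644
fundamental: x₁=847225, y₁=52644  (since 717790200625 − 259·2771390736 = 1)
k=2:  x_2 = 847225·847225+259·52644·52644 = 1435580401249,  y_2 = 847225·52644+52644·847225 = 89202625800
k=3:  x_3 = 847225·1435580401249+259·52644·89202625800 = 2432519210895520825,  y_3 = 847225·89202625800+52644·1435580401249 = 151149389286757356

847225 52644
1435580401249 89202625800
2432519210895520825 151149389286757356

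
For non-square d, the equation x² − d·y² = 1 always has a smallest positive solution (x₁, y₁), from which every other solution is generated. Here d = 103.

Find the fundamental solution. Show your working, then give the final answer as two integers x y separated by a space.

227528 22419

[10; 6,1,2,1,1,9,1,1,2,1,6,20] for √103; ℓ=12 ⇒ convergent index 11
i=0: a=10 ⇒ p=10, q=1
i=1: a=6 ⇒ p=61, q=6
i=2: a=1 ⇒ p=71, q=7
i=3: a=2 ⇒ p=203, q=20
i=4: a=1 ⇒ p=274, q=27
i=5: a=1 ⇒ p=477, q=47
i=6: a=9 ⇒ p=4567, q=450
i=7: a=1 ⇒ p=5044, q=497
i=8: a=1 ⇒ p=9611, q=947
…
i=10: a=1 ⇒ p=33877, q=3338
i=11: a=6 ⇒ p=227528, q=22419
fundamental: x₁=227528, y₁=22419  (since 51768990784 − 103·502611561 = 1)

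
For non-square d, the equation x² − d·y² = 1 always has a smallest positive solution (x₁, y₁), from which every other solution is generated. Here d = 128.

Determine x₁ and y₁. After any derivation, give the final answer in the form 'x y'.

577 51

√128 → a₀=11, period (3,5,3,22); ℓ=4 even so k=3
i=0: a=11 ⇒ p=11, q=1
i=1: a=3 ⇒ p=34, q=3
i=2: a=5 ⇒ p=181, q=16
i=3: a=3 ⇒ p=577, q=51
→ (577, 51).  Check: 577²=332929, 128·51²=332928, difference 1.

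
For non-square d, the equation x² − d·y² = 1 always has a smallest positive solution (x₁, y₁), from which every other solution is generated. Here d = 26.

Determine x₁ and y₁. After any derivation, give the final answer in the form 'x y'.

51 10

√26 → a₀=5, period (10); ℓ=1 odd so k=1
i=0: a=5 ⇒ p=5, q=1
i=1: a=10 ⇒ p=51, q=10
→ (51, 10).  Check: 51²=2601, 26·10²=2600, difference 1.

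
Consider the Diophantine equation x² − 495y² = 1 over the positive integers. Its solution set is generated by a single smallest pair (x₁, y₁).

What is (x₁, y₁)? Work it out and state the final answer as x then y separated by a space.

89 4

[22; 4,44] for √495; ℓ=2 ⇒ convergent index 1
a_0=22:  p_0=22·1+0=22,  q_0=22·0+1=1
a_1=4:  p_1=4·22+1=89,  q_1=4·1+0=4
fundamental: x₁=89, y₁=4  (since 7921 − 495·16 = 1)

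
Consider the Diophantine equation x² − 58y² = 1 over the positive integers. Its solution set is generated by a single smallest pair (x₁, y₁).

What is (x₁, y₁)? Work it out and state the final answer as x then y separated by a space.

19603 2574

[7; 1,1,1,1,1,1,14] for √58; ℓ=7 ⇒ convergent index 13
k=0  a_k=7  p_k/q_k = 7/1
k=1  a_k=1  p_k/q_k = 8/1
…
k=3  a_k=1  p_k/q_k = 23/3
k=4  a_k=1  p_k/q_k = 38/5
k=5  a_k=1  p_k/q_k = 61/8
k=6  a_k=1  p_k/q_k = 99/13
k=7  a_k=14  p_k/q_k = 1447/190
…
k=9  a_k=1  p_k/q_k = 2993/393
…
k=11  a_k=1  p_k/q_k = 7532/989
k=12  a_k=1  p_k/q_k = 12071/1585
k=13  a_k=1  p_k/q_k = 19603/2574
(x₁, y₁) = (19603, 2574);  19603² − 58·2574² = 1 ✓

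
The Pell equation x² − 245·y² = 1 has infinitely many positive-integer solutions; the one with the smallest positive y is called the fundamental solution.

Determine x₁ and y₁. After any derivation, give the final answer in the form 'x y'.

[15; 1,1,1,7,6,7,1,1,1,30] for √245; ℓ=10 ⇒ convergent index 9
i=0: a=15 ⇒ p=15, q=1
i=1: a=1 ⇒ p=16, q=1
i=2: a=1 ⇒ p=31, q=2
i=3: a=1 ⇒ p=47, q=3
i=4: a=7 ⇒ p=360, q=23
i=5: a=6 ⇒ p=2207, q=141
…
i=8: a=1 ⇒ p=33825, q=2161
i=9: a=1 ⇒ p=51841, q=3312
fundamental: x₁=51841, y₁=3312  (since 2687489281 − 245·10969344 = 1)

51841 3312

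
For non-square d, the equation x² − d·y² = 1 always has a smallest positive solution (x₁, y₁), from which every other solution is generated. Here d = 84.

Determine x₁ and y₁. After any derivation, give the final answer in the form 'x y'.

√84 = [9; 6,18, …], period ℓ=2 (even) → k=1
i=0: a=9 ⇒ p=9, q=1
i=1: a=6 ⇒ p=55, q=6
(x₁, y₁) = (55, 6);  55² − 84·6² = 1 ✓

55 6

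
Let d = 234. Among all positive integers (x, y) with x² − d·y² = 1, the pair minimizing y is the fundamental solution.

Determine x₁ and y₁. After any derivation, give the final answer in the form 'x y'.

√234 → a₀=15, period (3,2,1,2,1,2,3,30); ℓ=8 even so k=7
i=0: a=15 ⇒ p=15, q=1
…
i=2: a=2 ⇒ p=107, q=7
…
i=4: a=2 ⇒ p=413, q=27
i=5: a=1 ⇒ p=566, q=37
i=6: a=2 ⇒ p=1545, q=101
i=7: a=3 ⇒ p=5201, q=340
fundamental: x₁=5201, y₁=340  (since 27050401 − 234·115600 = 1)

5201 340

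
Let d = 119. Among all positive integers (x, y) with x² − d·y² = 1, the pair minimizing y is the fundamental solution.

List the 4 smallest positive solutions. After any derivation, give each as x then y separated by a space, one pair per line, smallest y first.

120 11
28799 2640
6911640 633589
1658764801 152058720

[10; 1,9,1,20] for √119; ℓ=4 ⇒ convergent index 3
step 0: (10, 1)  from 10·(1,0) + (0,1)
step 1: (11, 1)  from 1·(10,1) + (1,0)
step 2: (109, 10)  from 9·(11,1) + (10,1)
step 3: (120, 11)  from 1·(109,10) + (11,1)
(x₁, y₁) = (120, 11);  120² − 119·11² = 1 ✓
(120+11√119)^2 = 28799 + 2640√119
(120+11√119)^3 = 6911640 + 633589√119
(120+11√119)^4 = 1658764801 + 152058720√119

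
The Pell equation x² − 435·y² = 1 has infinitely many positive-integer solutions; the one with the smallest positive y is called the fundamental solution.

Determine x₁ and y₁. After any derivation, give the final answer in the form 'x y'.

146 7

√435 = [20; 1,5,1,40, …], period ℓ=4 (even) → k=3
k=0  a_k=20  p_k/q_k = 20/1
…
k=2  a_k=5  p_k/q_k = 125/6
k=3  a_k=1  p_k/q_k = 146/7
(x₁, y₁) = (146, 7);  146² − 435·7² = 1 ✓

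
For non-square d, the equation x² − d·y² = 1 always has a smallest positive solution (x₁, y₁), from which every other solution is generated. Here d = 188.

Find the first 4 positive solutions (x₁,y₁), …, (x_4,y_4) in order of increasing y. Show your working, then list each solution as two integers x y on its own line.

4607 336
42448897 3095904
391124132351 28525659120
3603817713033217 262835420035776

√188 → a₀=13, period (1,2,2,6,2,2,1,26); ℓ=8 even so k=7
i=0: a=13 ⇒ p=13, q=1
…
i=2: a=2 ⇒ p=41, q=3
…
i=5: a=2 ⇒ p=1330, q=97
i=6: a=2 ⇒ p=3277, q=239
i=7: a=1 ⇒ p=4607, q=336
fundamental: x₁=4607, y₁=336  (since 21224449 − 188·112896 = 1)
(4607+336√188)^2 = 42448897 + 3095904√188
(4607+336√188)^3 = 391124132351 + 28525659120√188
(4607+336√188)^4 = 3603817713033217 + 262835420035776√188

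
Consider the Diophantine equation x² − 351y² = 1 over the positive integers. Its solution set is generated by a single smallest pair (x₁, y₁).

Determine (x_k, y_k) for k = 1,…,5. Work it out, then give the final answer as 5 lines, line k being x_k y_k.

[18; 1,2,1,3,2,2,2,3,1,2,1,36] for √351; ℓ=12 ⇒ convergent index 11
step 0: (18, 1)  from 18·(1,0) + (0,1)
…
step 4: (281, 15)  from 3·(75,4) + (56,3)
…
step 7: (3747, 200)  from 2·(1555,83) + (637,34)
…
step 10: (45882, 2449)  from 2·(16543,883) + (12796,683)
step 11: (62425, 3332)  from 1·(45882,2449) + (16543,883)
(x₁, y₁) = (62425, 3332);  62425² − 351·3332² = 1 ✓
(x_2, y_2) = (62425·62425 + 351·3332·3332, 62425·3332 + 3332·62425) = (7793761249, 416000200)
(x_3, y_3) = (62425·7793761249 + 351·3332·416000200, 62425·416000200 + 3332·7793761249) = (973051091875225, 51937624966668)
(x_4, y_4) = (62425·973051091875225 + 351·3332·51937624966668, 62425·51937624966668 + 3332·973051091875225) = (121485428812828080001, 6484412476672499600)
(x_5, y_5) = (62425·121485428812828080001 + 351·3332·6484412476672499600, 62425·6484412476672499600 + 3332·121485428812828080001) = (15167455786308534696249625, 809578897660623950093332)

62425 3332
7793761249 416000200
973051091875225 51937624966668
121485428812828080001 6484412476672499600
15167455786308534696249625 809578897660623950093332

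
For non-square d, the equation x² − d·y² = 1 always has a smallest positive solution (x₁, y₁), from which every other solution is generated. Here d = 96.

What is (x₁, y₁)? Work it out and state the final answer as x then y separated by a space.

[9; 1,3,1,18] for √96; ℓ=4 ⇒ convergent index 3
k=0  a_k=9  p_k/q_k = 9/1
…
k=2  a_k=3  p_k/q_k = 39/4
k=3  a_k=1  p_k/q_k = 49/5
(x₁, y₁) = (49, 5);  49² − 96·5² = 1 ✓

49 5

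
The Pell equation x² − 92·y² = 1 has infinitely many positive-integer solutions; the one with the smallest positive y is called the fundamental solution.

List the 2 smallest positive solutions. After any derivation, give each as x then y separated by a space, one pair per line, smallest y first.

1151 120
2649601 276240

d=92: √d = [9; 1,1,2,4,2,1,1,18] (ℓ=8, even), read p_7/q_7
a_0=9:  p_0=9·1+0=9,  q_0=9·0+1=1
…
a_2=1:  p_2=1·10+9=19,  q_2=1·1+1=2
…
a_4=4:  p_4=4·48+19=211,  q_4=4·5+2=22
a_5=2:  p_5=2·211+48=470,  q_5=2·22+5=49
a_6=1:  p_6=1·470+211=681,  q_6=1·49+22=71
a_7=1:  p_7=1·681+470=1151,  q_7=1·71+49=120
fundamental: x₁=1151, y₁=120  (since 1324801 − 92·14400 = 1)
n=2: (1151,120)∘(1151,120) = (1151·1151+92·120·120, 1151·120+120·1151) = (2649601,276240)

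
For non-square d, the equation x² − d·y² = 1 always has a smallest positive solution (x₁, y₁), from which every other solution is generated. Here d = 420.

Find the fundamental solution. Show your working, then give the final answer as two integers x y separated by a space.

41 2

√420 → a₀=20, period (2,40); ℓ=2 even so k=1
i=0: a=20 ⇒ p=20, q=1
i=1: a=2 ⇒ p=41, q=2
(x₁, y₁) = (41, 2);  41² − 420·2² = 1 ✓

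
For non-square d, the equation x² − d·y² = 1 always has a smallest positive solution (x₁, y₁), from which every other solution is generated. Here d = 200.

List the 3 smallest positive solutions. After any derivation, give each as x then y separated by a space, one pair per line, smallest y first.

√200 = [14; 7,28, …], period ℓ=2 (even) → k=1
k=0  a_k=14  p_k/q_k = 14/1
k=1  a_k=7  p_k/q_k = 99/7
fundamental: x₁=99, y₁=7  (since 9801 − 200·49 = 1)
(x_2, y_2) = (99·99 + 200·7·7, 99·7 + 7·99) = (19601, 1386)
(x_3, y_3) = (99·19601 + 200·7·1386, 99·1386 + 7·19601) = (3880899, 274421)

99 7
19601 1386
3880899 274421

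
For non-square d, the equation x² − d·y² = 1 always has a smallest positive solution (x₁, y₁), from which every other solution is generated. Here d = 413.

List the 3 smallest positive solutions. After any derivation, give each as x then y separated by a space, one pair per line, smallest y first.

113399 5580
25718666401 1265532840
5832942102300599 287020317040740

√413 = [20; 3,9,1,4,1,9,3,40, …], period ℓ=8 (even) → k=7
step 0: (20, 1)  from 20·(1,0) + (0,1)
…
step 2: (569, 28)  from 9·(61,3) + (20,1)
…
step 4: (3089, 152)  from 4·(630,31) + (569,28)
step 5: (3719, 183)  from 1·(3089,152) + (630,31)
step 6: (36560, 1799)  from 9·(3719,183) + (3089,152)
step 7: (113399, 5580)  from 3·(36560,1799) + (3719,183)
→ (113399, 5580).  Check: 113399²=12859333201, 413·5580²=12859333200, difference 1.
n=2: (113399,5580)∘(113399,5580) = (113399·113399+413·5580·5580, 113399·5580+5580·113399) = (25718666401,1265532840)
n=3: (25718666401,1265532840)∘(113399,5580) = (113399·25718666401+413·5580·1265532840, 113399·1265532840+5580·25718666401) = (5832942102300599,287020317040740)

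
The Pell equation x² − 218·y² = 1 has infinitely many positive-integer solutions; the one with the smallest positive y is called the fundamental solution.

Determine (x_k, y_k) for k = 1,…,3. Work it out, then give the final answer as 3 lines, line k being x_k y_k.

126003 8534
31753512017 2150619204
8002075549230099 541968943114690

d=218: √d = [14; 1,3,3,1,28] (ℓ=5, odd), read p_9/q_9
i=0: a=14 ⇒ p=14, q=1
…
i=5: a=28 ⇒ p=7220, q=489
…
i=7: a=3 ⇒ p=29633, q=2007
i=8: a=3 ⇒ p=96370, q=6527
i=9: a=1 ⇒ p=126003, q=8534
→ (126003, 8534).  Check: 126003²=15876756009, 218·8534²=15876756008, difference 1.
(x_2, y_2) = (126003·126003 + 218·8534·8534, 126003·8534 + 8534·126003) = (31753512017, 2150619204)
(x_3, y_3) = (126003·31753512017 + 218·8534·2150619204, 126003·2150619204 + 8534·31753512017) = (8002075549230099, 541968943114690)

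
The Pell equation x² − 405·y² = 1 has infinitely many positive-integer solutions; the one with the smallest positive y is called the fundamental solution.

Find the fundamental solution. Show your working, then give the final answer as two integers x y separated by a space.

[20; 8,40] for √405; ℓ=2 ⇒ convergent index 1
step 0: (20, 1)  from 20·(1,0) + (0,1)
step 1: (161, 8)  from 8·(20,1) + (1,0)
→ (161, 8).  Check: 161²=25921, 405·8²=25920, difference 1.

161 8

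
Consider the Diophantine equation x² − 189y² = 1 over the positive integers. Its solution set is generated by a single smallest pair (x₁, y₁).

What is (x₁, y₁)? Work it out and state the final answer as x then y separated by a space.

55 4

√189 = [13; 1,2,1,26, …], period ℓ=4 (even) → k=3
a_0=13:  p_0=13·1+0=13,  q_0=13·0+1=1
…
a_2=2:  p_2=2·14+13=41,  q_2=2·1+1=3
a_3=1:  p_3=1·41+14=55,  q_3=1·3+1=4
(x₁, y₁) = (55, 4);  55² − 189·4² = 1 ✓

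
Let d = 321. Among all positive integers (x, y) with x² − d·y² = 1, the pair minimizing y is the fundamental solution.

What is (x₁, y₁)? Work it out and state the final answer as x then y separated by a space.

[17; 1,10,1,34] for √321; ℓ=4 ⇒ convergent index 3
i=0: a=17 ⇒ p=17, q=1
i=1: a=1 ⇒ p=18, q=1
i=2: a=10 ⇒ p=197, q=11
i=3: a=1 ⇒ p=215, q=12
(x₁, y₁) = (215, 12);  215² − 321·12² = 1 ✓

215 12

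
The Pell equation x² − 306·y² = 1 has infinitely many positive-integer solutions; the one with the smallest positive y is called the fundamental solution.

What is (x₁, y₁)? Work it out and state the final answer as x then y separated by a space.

35 2

√306 = [17; 2,34, …], period ℓ=2 (even) → k=1
step 0: (17, 1)  from 17·(1,0) + (0,1)
step 1: (35, 2)  from 2·(17,1) + (1,0)
fundamental: x₁=35, y₁=2  (since 1225 − 306·4 = 1)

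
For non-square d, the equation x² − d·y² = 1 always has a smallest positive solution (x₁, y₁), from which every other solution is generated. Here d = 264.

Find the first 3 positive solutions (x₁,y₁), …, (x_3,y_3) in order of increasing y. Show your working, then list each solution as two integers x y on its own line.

[16; 4,32] for √264; ℓ=2 ⇒ convergent index 1
i=0: a=16 ⇒ p=16, q=1
i=1: a=4 ⇒ p=65, q=4
→ (65, 4).  Check: 65²=4225, 264·4²=4224, difference 1.
k=2:  x_2 = 65·65+264·4·4 = 8449,  y_2 = 65·4+4·65 = 520
k=3:  x_3 = 65·8449+264·4·520 = 1098305,  y_3 = 65·520+4·8449 = 67596

65 4
8449 520
1098305 67596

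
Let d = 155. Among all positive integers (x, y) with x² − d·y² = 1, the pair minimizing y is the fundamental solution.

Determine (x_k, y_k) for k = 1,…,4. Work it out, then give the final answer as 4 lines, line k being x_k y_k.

249 20
124001 9960
61752249 4960060
30752496001 2470099920

d=155: √d = [12; 2,4,2,24] (ℓ=4, even), read p_3/q_3
i=0: a=12 ⇒ p=12, q=1
…
i=2: a=4 ⇒ p=112, q=9
i=3: a=2 ⇒ p=249, q=20
→ (249, 20).  Check: 249²=62001, 155·20²=62000, difference 1.
(x_2, y_2) = (249·249 + 155·20·20, 249·20 + 20·249) = (124001, 9960)
(x_3, y_3) = (249·124001 + 155·20·9960, 249·9960 + 20·124001) = (61752249, 4960060)
(x_4, y_4) = (249·61752249 + 155·20·4960060, 249·4960060 + 20·61752249) = (30752496001, 2470099920)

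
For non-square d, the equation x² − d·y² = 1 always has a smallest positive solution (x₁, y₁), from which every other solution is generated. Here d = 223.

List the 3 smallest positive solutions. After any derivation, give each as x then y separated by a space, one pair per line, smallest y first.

[14; 1,13,1,28] for √223; ℓ=4 ⇒ convergent index 3
k=0  a_k=14  p_k/q_k = 14/1
…
k=2  a_k=13  p_k/q_k = 209/14
k=3  a_k=1  p_k/q_k = 224/15
(x₁, y₁) = (224, 15);  224² − 223·15² = 1 ✓
n=2: (224,15)∘(224,15) = (224·224+223·15·15, 224·15+15·224) = (100351,6720)
n=3: (100351,6720)∘(224,15) = (224·100351+223·15·6720, 224·6720+15·100351) = (44957024,3010545)

224 15
100351 6720
44957024 3010545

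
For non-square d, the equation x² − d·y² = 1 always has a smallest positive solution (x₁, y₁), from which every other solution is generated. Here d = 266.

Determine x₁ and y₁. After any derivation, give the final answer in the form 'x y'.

685 42

√266 → a₀=16, period (3,4,3,32); ℓ=4 even so k=3
k=0  a_k=16  p_k/q_k = 16/1
…
k=2  a_k=4  p_k/q_k = 212/13
k=3  a_k=3  p_k/q_k = 685/42
→ (685, 42).  Check: 685²=469225, 266·42²=469224, difference 1.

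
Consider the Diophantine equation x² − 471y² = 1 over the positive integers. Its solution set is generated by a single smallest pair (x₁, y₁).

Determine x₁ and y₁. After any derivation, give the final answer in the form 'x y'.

7838695 361188

[21; 1,2,2,1,3,…,2,1,42] for √471; ℓ=14 ⇒ convergent index 13
i=0: a=21 ⇒ p=21, q=1
i=1: a=1 ⇒ p=22, q=1
…
i=3: a=2 ⇒ p=152, q=7
…
i=5: a=3 ⇒ p=803, q=37
i=6: a=4 ⇒ p=3429, q=158
i=7: a=14 ⇒ p=48809, q=2249
i=8: a=4 ⇒ p=198665, q=9154
i=9: a=3 ⇒ p=644804, q=29711
…
i=11: a=2 ⇒ p=2331742, q=107441
i=12: a=2 ⇒ p=5506953, q=253747
i=13: a=1 ⇒ p=7838695, q=361188
→ (7838695, 361188).  Check: 7838695²=61445139303025, 471·361188²=61445139303024, difference 1.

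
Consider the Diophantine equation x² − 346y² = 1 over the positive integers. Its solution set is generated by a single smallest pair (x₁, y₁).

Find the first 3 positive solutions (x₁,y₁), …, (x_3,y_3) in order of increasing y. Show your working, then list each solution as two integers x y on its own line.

17299 930
598510801 32176140
20707276675699 1113230090790

[18; 1,1,1,1,36] for √346; ℓ=5 ⇒ convergent index 9
i=0: a=18 ⇒ p=18, q=1
i=1: a=1 ⇒ p=19, q=1
i=2: a=1 ⇒ p=37, q=2
i=3: a=1 ⇒ p=56, q=3
i=4: a=1 ⇒ p=93, q=5
i=5: a=36 ⇒ p=3404, q=183
i=6: a=1 ⇒ p=3497, q=188
…
i=8: a=1 ⇒ p=10398, q=559
i=9: a=1 ⇒ p=17299, q=930
fundamental: x₁=17299, y₁=930  (since 299255401 − 346·864900 = 1)
n=2: (17299,930)∘(17299,930) = (17299·17299+346·930·930, 17299·930+930·17299) = (598510801,32176140)
n=3: (598510801,32176140)∘(17299,930) = (17299·598510801+346·930·32176140, 17299·32176140+930·598510801) = (20707276675699,1113230090790)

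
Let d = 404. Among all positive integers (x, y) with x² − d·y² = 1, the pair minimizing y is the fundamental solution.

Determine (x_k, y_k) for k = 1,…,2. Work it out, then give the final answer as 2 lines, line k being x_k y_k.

[20; 10,40] for √404; ℓ=2 ⇒ convergent index 1
step 0: (20, 1)  from 20·(1,0) + (0,1)
step 1: (201, 10)  from 10·(20,1) + (1,0)
fundamental: x₁=201, y₁=10  (since 40401 − 404·100 = 1)
(x_2, y_2) = (201·201 + 404·10·10, 201·10 + 10·201) = (80801, 4020)

201 10
80801 4020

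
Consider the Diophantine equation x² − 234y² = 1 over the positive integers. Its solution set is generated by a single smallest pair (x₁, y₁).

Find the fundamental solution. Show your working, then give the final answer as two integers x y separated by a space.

5201 340

d=234: √d = [15; 3,2,1,2,1,2,3,30] (ℓ=8, even), read p_7/q_7
step 0: (15, 1)  from 15·(1,0) + (0,1)
step 1: (46, 3)  from 3·(15,1) + (1,0)
step 2: (107, 7)  from 2·(46,3) + (15,1)
…
step 4: (413, 27)  from 2·(153,10) + (107,7)
step 5: (566, 37)  from 1·(413,27) + (153,10)
step 6: (1545, 101)  from 2·(566,37) + (413,27)
step 7: (5201, 340)  from 3·(1545,101) + (566,37)
(x₁, y₁) = (5201, 340);  5201² − 234·340² = 1 ✓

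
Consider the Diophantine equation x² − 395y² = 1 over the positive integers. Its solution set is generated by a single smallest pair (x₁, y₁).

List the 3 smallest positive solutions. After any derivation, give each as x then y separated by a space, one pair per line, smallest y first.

√395 = [19; 1,6,1,38, …], period ℓ=4 (even) → k=3
k=0  a_k=19  p_k/q_k = 19/1
k=1  a_k=1  p_k/q_k = 20/1
k=2  a_k=6  p_k/q_k = 139/7
k=3  a_k=1  p_k/q_k = 159/8
(x₁, y₁) = (159, 8);  159² − 395·8² = 1 ✓
(159+8√395)^2 = 50561 + 2544√395
(159+8√395)^3 = 16078239 + 808984√395

159 8
50561 2544
16078239 808984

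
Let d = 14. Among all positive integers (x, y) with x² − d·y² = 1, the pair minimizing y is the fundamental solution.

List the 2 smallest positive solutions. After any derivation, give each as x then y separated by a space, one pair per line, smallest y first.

15 4
449 120

√14 = [3; 1,2,1,6, …], period ℓ=4 (even) → k=3
a_0=3:  p_0=3·1+0=3,  q_0=3·0+1=1
a_1=1:  p_1=1·3+1=4,  q_1=1·1+0=1
a_2=2:  p_2=2·4+3=11,  q_2=2·1+1=3
a_3=1:  p_3=1·11+4=15,  q_3=1·3+1=4
fundamental: x₁=15, y₁=4  (since 225 − 14·16 = 1)
n=2: (15,4)∘(15,4) = (15·15+14·4·4, 15·4+4·15) = (449,120)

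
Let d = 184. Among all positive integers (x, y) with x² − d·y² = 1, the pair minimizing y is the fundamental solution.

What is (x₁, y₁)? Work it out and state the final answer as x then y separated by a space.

d=184: √d = [13; 1,1,3,2,1,2,1,2,3,1,1,26] (ℓ=12, even), read p_11/q_11
a_0=13:  p_0=13·1+0=13,  q_0=13·0+1=1
…
a_2=1:  p_2=1·14+13=27,  q_2=1·1+1=2
a_3=3:  p_3=3·27+14=95,  q_3=3·2+1=7
…
a_5=1:  p_5=1·217+95=312,  q_5=1·16+7=23
a_6=2:  p_6=2·312+217=841,  q_6=2·23+16=62
a_7=1:  p_7=1·841+312=1153,  q_7=1·62+23=85
a_8=2:  p_8=2·1153+841=3147,  q_8=2·85+62=232
…
a_10=1:  p_10=1·10594+3147=13741,  q_10=1·781+232=1013
a_11=1:  p_11=1·13741+10594=24335,  q_11=1·1013+781=1794
→ (24335, 1794).  Check: 24335²=592192225, 184·1794²=592192224, difference 1.

24335 1794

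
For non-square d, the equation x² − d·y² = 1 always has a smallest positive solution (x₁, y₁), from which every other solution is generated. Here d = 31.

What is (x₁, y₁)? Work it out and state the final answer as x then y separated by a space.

1520 273

√31 = [5; 1,1,3,5,3,1,1,10, …], period ℓ=8 (even) → k=7
step 0: (5, 1)  from 5·(1,0) + (0,1)
step 1: (6, 1)  from 1·(5,1) + (1,0)
…
step 6: (863, 155)  from 1·(657,118) + (206,37)
step 7: (1520, 273)  from 1·(863,155) + (657,118)
→ (1520, 273).  Check: 1520²=2310400, 31·273²=2310399, difference 1.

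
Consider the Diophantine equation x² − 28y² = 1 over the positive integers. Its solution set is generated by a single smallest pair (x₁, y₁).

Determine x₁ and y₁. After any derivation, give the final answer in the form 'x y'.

127 24

[5; 3,2,3,10] for √28; ℓ=4 ⇒ convergent index 3
step 0: (5, 1)  from 5·(1,0) + (0,1)
…
step 2: (37, 7)  from 2·(16,3) + (5,1)
step 3: (127, 24)  from 3·(37,7) + (16,3)
(x₁, y₁) = (127, 24);  127² − 28·24² = 1 ✓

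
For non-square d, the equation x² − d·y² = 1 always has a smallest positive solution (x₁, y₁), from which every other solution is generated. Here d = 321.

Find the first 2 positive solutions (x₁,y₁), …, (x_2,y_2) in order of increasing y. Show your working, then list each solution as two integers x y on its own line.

d=321: √d = [17; 1,10,1,34] (ℓ=4, even), read p_3/q_3
i=0: a=17 ⇒ p=17, q=1
…
i=2: a=10 ⇒ p=197, q=11
i=3: a=1 ⇒ p=215, q=12
(x₁, y₁) = (215, 12);  215² − 321·12² = 1 ✓
k=2:  x_2 = 215·215+321·12·12 = 92449,  y_2 = 215·12+12·215 = 5160

215 12
92449 5160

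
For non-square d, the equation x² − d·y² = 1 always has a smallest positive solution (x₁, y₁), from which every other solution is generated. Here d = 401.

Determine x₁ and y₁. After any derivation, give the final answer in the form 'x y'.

801 40

d=401: √d = [20; 40] (ℓ=1, odd), read p_1/q_1
a_0=20:  p_0=20·1+0=20,  q_0=20·0+1=1
a_1=40:  p_1=40·20+1=801,  q_1=40·1+0=40
→ (801, 40).  Check: 801²=641601, 401·40²=641600, difference 1.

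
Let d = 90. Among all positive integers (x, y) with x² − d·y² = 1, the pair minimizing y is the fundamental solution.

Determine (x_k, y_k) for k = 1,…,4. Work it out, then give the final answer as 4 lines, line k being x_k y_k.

19 2
721 76
27379 2886
1039681 109592

[9; 2,18] for √90; ℓ=2 ⇒ convergent index 1
a_0=9:  p_0=9·1+0=9,  q_0=9·0+1=1
a_1=2:  p_1=2·9+1=19,  q_1=2·1+0=2
→ (19, 2).  Check: 19²=361, 90·2²=360, difference 1.
(x_2, y_2) = (19·19 + 90·2·2, 19·2 + 2·19) = (721, 76)
(x_3, y_3) = (19·721 + 90·2·76, 19·76 + 2·721) = (27379, 2886)
(x_4, y_4) = (19·27379 + 90·2·2886, 19·2886 + 2·27379) = (1039681, 109592)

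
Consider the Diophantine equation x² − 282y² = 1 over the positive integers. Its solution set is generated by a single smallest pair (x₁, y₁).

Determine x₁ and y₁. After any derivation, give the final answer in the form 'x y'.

√282 = [16; 1,3,1,4,1,3,1,32, …], period ℓ=8 (even) → k=7
step 0: (16, 1)  from 16·(1,0) + (0,1)
…
step 2: (67, 4)  from 3·(17,1) + (16,1)
…
step 5: (487, 29)  from 1·(403,24) + (84,5)
step 6: (1864, 111)  from 3·(487,29) + (403,24)
step 7: (2351, 140)  from 1·(1864,111) + (487,29)
fundamental: x₁=2351, y₁=140  (since 5527201 − 282·19600 = 1)

2351 140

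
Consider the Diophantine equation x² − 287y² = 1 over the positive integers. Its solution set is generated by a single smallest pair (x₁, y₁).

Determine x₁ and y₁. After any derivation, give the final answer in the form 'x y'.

√287 = [16; 1,15,1,32, …], period ℓ=4 (even) → k=3
i=0: a=16 ⇒ p=16, q=1
i=1: a=1 ⇒ p=17, q=1
i=2: a=15 ⇒ p=271, q=16
i=3: a=1 ⇒ p=288, q=17
→ (288, 17).  Check: 288²=82944, 287·17²=82943, difference 1.

288 17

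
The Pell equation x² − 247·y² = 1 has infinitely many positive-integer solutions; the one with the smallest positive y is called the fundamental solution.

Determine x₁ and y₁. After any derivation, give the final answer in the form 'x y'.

85292 5427

d=247: √d = [15; 1,2,1,1,9,1,9,1,1,2,1,30] (ℓ=12, even), read p_11/q_11
i=0: a=15 ⇒ p=15, q=1
…
i=4: a=1 ⇒ p=110, q=7
i=5: a=9 ⇒ p=1053, q=67
…
i=7: a=9 ⇒ p=11520, q=733
i=8: a=1 ⇒ p=12683, q=807
…
i=10: a=2 ⇒ p=61089, q=3887
i=11: a=1 ⇒ p=85292, q=5427
(x₁, y₁) = (85292, 5427);  85292² − 247·5427² = 1 ✓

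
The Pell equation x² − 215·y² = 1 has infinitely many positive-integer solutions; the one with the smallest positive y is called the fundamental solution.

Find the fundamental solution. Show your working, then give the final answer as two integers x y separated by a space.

44 3

√215 → a₀=14, period (1,1,1,28); ℓ=4 even so k=3
k=0  a_k=14  p_k/q_k = 14/1
k=1  a_k=1  p_k/q_k = 15/1
k=2  a_k=1  p_k/q_k = 29/2
k=3  a_k=1  p_k/q_k = 44/3
fundamental: x₁=44, y₁=3  (since 1936 − 215·9 = 1)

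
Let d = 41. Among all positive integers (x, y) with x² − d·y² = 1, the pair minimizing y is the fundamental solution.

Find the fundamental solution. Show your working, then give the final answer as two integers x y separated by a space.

[6; 2,2,12] for √41; ℓ=3 ⇒ convergent index 5
k=0  a_k=6  p_k/q_k = 6/1
…
k=4  a_k=2  p_k/q_k = 826/129
k=5  a_k=2  p_k/q_k = 2049/320
(x₁, y₁) = (2049, 320);  2049² − 41·320² = 1 ✓

2049 320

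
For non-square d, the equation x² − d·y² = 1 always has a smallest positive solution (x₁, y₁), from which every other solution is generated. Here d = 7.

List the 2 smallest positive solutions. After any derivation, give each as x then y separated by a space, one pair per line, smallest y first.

√7 = [2; 1,1,1,4, …], period ℓ=4 (even) → k=3
i=0: a=2 ⇒ p=2, q=1
…
i=2: a=1 ⇒ p=5, q=2
i=3: a=1 ⇒ p=8, q=3
(x₁, y₁) = (8, 3);  8² − 7·3² = 1 ✓
(8+3√7)^2 = 127 + 48√7

8 3
127 48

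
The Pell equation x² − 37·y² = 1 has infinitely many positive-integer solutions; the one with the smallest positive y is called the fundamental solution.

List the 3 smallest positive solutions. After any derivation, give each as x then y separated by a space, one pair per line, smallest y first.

73 12
10657 1752
1555849 255780

d=37: √d = [6; 12] (ℓ=1, odd), read p_1/q_1
a_0=6:  p_0=6·1+0=6,  q_0=6·0+1=1
a_1=12:  p_1=12·6+1=73,  q_1=12·1+0=12
fundamental: x₁=73, y₁=12  (since 5329 − 37·144 = 1)
(x_2, y_2) = (73·73 + 37·12·12, 73·12 + 12·73) = (10657, 1752)
(x_3, y_3) = (73·10657 + 37·12·1752, 73·1752 + 12·10657) = (1555849, 255780)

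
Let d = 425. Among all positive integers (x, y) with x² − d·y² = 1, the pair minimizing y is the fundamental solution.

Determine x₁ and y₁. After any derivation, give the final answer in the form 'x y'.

√425 = [20; 1,1,1,1,1,1,40, …], period ℓ=7 (odd) → k=13
i=0: a=20 ⇒ p=20, q=1
…
i=2: a=1 ⇒ p=41, q=2
i=3: a=1 ⇒ p=62, q=3
…
i=5: a=1 ⇒ p=165, q=8
i=6: a=1 ⇒ p=268, q=13
…
i=10: a=1 ⇒ p=33191, q=1610
…
i=12: a=1 ⇒ p=88420, q=4289
i=13: a=1 ⇒ p=143649, q=6968
(x₁, y₁) = (143649, 6968);  143649² − 425·6968² = 1 ✓

143649 6968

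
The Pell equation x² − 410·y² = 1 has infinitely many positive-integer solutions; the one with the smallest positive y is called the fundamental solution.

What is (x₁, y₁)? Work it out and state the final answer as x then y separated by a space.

d=410: √d = [20; 4,40] (ℓ=2, even), read p_1/q_1
k=0  a_k=20  p_k/q_k = 20/1
k=1  a_k=4  p_k/q_k = 81/4
fundamental: x₁=81, y₁=4  (since 6561 − 410·16 = 1)

81 4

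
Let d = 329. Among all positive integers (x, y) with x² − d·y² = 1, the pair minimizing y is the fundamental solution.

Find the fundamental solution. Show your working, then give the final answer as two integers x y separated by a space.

2376415 131016

√329 = [18; 7,4,2,1,1,4,1,1,2,4,7,36, …], period ℓ=12 (even) → k=11
k=0  a_k=18  p_k/q_k = 18/1
k=1  a_k=7  p_k/q_k = 127/7
…
k=3  a_k=2  p_k/q_k = 1179/65
…
k=5  a_k=1  p_k/q_k = 2884/159
…
k=10  a_k=4  p_k/q_k = 328794/18127
k=11  a_k=7  p_k/q_k = 2376415/131016
→ (2376415, 131016).  Check: 2376415²=5647348252225, 329·131016²=5647348252224, difference 1.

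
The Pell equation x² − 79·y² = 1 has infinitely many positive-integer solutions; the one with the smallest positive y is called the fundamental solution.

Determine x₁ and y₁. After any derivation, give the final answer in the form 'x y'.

80 9

[8; 1,7,1,16] for √79; ℓ=4 ⇒ convergent index 3
k=0  a_k=8  p_k/q_k = 8/1
…
k=2  a_k=7  p_k/q_k = 71/8
k=3  a_k=1  p_k/q_k = 80/9
→ (80, 9).  Check: 80²=6400, 79·9²=6399, difference 1.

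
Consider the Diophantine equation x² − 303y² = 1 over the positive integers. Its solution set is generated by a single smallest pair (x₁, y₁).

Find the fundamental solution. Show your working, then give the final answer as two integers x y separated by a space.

√303 = [17; 2,2,5,2,2,34, …], period ℓ=6 (even) → k=5
step 0: (17, 1)  from 17·(1,0) + (0,1)
step 1: (35, 2)  from 2·(17,1) + (1,0)
step 2: (87, 5)  from 2·(35,2) + (17,1)
…
step 4: (1027, 59)  from 2·(470,27) + (87,5)
step 5: (2524, 145)  from 2·(1027,59) + (470,27)
fundamental: x₁=2524, y₁=145  (since 6370576 − 303·21025 = 1)

2524 145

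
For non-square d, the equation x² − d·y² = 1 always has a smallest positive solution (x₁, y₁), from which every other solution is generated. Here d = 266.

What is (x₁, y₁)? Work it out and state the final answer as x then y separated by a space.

685 42

d=266: √d = [16; 3,4,3,32] (ℓ=4, even), read p_3/q_3
step 0: (16, 1)  from 16·(1,0) + (0,1)
step 1: (49, 3)  from 3·(16,1) + (1,0)
step 2: (212, 13)  from 4·(49,3) + (16,1)
step 3: (685, 42)  from 3·(212,13) + (49,3)
(x₁, y₁) = (685, 42);  685² − 266·42² = 1 ✓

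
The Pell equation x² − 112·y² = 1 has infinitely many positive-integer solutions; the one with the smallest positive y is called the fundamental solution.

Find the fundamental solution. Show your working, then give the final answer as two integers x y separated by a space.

127 12

√112 → a₀=10, period (1,1,2,1,1,20); ℓ=6 even so k=5
i=0: a=10 ⇒ p=10, q=1
i=1: a=1 ⇒ p=11, q=1
…
i=4: a=1 ⇒ p=74, q=7
i=5: a=1 ⇒ p=127, q=12
(x₁, y₁) = (127, 12);  127² − 112·12² = 1 ✓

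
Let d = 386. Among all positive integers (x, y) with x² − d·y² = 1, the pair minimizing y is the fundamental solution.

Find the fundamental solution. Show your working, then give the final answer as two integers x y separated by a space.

√386 = [19; 1,1,1,4,1,18,1,4,1,1,1,38, …], period ℓ=12 (even) → k=11
a_0=19:  p_0=19·1+0=19,  q_0=19·0+1=1
a_1=1:  p_1=1·19+1=20,  q_1=1·1+0=1
a_2=1:  p_2=1·20+19=39,  q_2=1·1+1=2
a_3=1:  p_3=1·39+20=59,  q_3=1·2+1=3
a_4=4:  p_4=4·59+39=275,  q_4=4·3+2=14
a_5=1:  p_5=1·275+59=334,  q_5=1·14+3=17
a_6=18:  p_6=18·334+275=6287,  q_6=18·17+14=320
a_7=1:  p_7=1·6287+334=6621,  q_7=1·320+17=337
a_8=4:  p_8=4·6621+6287=32771,  q_8=4·337+320=1668
…
a_10=1:  p_10=1·39392+32771=72163,  q_10=1·2005+1668=3673
a_11=1:  p_11=1·72163+39392=111555,  q_11=1·3673+2005=5678
(x₁, y₁) = (111555, 5678);  111555² − 386·5678² = 1 ✓

111555 5678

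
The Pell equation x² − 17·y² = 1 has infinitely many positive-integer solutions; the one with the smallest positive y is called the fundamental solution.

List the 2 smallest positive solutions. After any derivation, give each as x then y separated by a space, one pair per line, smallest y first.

[4; 8] for √17; ℓ=1 ⇒ convergent index 1
step 0: (4, 1)  from 4·(1,0) + (0,1)
step 1: (33, 8)  from 8·(4,1) + (1,0)
→ (33, 8).  Check: 33²=1089, 17·8²=1088, difference 1.
n=2: (33,8)∘(33,8) = (33·33+17·8·8, 33·8+8·33) = (2177,528)

33 8
2177 528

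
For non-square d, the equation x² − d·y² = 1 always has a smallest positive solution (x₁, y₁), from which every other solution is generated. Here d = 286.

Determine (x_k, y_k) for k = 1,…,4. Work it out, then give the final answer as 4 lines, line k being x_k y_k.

561835 33222
631317134449 37330564740
709392124465745995 41947235681362578
797122648497793485067201 47134850318039357456520

d=286: √d = [16; 1,10,3,3,2,3,3,10,1,32] (ℓ=10, even), read p_9/q_9
i=0: a=16 ⇒ p=16, q=1
i=1: a=1 ⇒ p=17, q=1
i=2: a=10 ⇒ p=186, q=11
…
i=8: a=10 ⇒ p=512132, q=30283
i=9: a=1 ⇒ p=561835, q=33222
(x₁, y₁) = (561835, 33222);  561835² − 286·33222² = 1 ✓
(561835+33222√286)^2 = 631317134449 + 37330564740√286
(561835+33222√286)^3 = 709392124465745995 + 41947235681362578√286
(561835+33222√286)^4 = 797122648497793485067201 + 47134850318039357456520√286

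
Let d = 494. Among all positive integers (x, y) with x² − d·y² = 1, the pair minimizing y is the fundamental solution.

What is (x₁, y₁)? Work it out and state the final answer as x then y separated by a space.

73035 3286

√494 → a₀=22, period (4,2,2,1,2,1,2,2,4,44); ℓ=10 even so k=9
k=0  a_k=22  p_k/q_k = 22/1
k=1  a_k=4  p_k/q_k = 89/4
k=2  a_k=2  p_k/q_k = 200/9
k=3  a_k=2  p_k/q_k = 489/22
k=4  a_k=1  p_k/q_k = 689/31
…
k=8  a_k=2  p_k/q_k = 16514/743
k=9  a_k=4  p_k/q_k = 73035/3286
(x₁, y₁) = (73035, 3286);  73035² − 494·3286² = 1 ✓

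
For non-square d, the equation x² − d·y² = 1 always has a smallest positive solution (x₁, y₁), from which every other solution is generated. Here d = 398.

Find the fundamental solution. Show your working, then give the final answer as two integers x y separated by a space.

d=398: √d = [19; 1,18,1,38] (ℓ=4, even), read p_3/q_3
a_0=19:  p_0=19·1+0=19,  q_0=19·0+1=1
a_1=1:  p_1=1·19+1=20,  q_1=1·1+0=1
a_2=18:  p_2=18·20+19=379,  q_2=18·1+1=19
a_3=1:  p_3=1·379+20=399,  q_3=1·19+1=20
(x₁, y₁) = (399, 20);  399² − 398·20² = 1 ✓

399 20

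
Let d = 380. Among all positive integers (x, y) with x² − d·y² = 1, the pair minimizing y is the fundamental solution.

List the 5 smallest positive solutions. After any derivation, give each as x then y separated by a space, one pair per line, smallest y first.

d=380: √d = [19; 2,38] (ℓ=2, even), read p_1/q_1
i=0: a=19 ⇒ p=19, q=1
i=1: a=2 ⇒ p=39, q=2
(x₁, y₁) = (39, 2);  39² − 380·2² = 1 ✓
k=2:  x_2 = 39·39+380·2·2 = 3041,  y_2 = 39·2+2·39 = 156
k=3:  x_3 = 39·3041+380·2·156 = 237159,  y_3 = 39·156+2·3041 = 12166
k=4:  x_4 = 39·237159+380·2·12166 = 18495361,  y_4 = 39·12166+2·237159 = 948792
k=5:  x_5 = 39·18495361+380·2·948792 = 1442400999,  y_5 = 39·948792+2·18495361 = 73993610

39 2
3041 156
237159 12166
18495361 948792
1442400999 73993610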